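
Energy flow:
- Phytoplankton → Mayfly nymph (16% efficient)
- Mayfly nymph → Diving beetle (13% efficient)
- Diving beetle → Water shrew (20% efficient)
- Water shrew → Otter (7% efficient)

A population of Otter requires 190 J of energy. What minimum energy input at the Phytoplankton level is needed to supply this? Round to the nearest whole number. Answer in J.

Cumulative transfer efficiency: 0.16 × 0.13 × 0.2 × 0.07 = 0.0002912
Phytoplankton energy = 190 / 0.0002912 = 652473 J

652473 J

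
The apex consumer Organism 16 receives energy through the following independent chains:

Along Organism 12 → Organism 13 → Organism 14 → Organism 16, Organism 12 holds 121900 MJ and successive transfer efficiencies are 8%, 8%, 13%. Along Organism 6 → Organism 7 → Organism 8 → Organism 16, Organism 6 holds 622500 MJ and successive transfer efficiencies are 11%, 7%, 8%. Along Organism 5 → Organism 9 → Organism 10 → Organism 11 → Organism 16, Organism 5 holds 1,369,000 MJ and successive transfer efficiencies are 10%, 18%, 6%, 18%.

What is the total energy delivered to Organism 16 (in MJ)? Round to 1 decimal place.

751.0 MJ

Via Organism 12: 121900 × 0.08 × 0.08 × 0.13 = 101.4208 MJ
Via Organism 6: 622500 × 0.11 × 0.07 × 0.08 = 383.46 MJ
Via Organism 5: 1369000 × 0.1 × 0.18 × 0.06 × 0.18 = 266.1336 MJ
Total at Organism 16: 101.4208 + 383.46 + 266.1336 = 751.0144 MJ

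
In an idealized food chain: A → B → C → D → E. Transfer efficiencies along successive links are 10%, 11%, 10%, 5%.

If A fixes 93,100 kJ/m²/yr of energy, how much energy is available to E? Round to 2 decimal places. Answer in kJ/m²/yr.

5.12 kJ/m²/yr

B: 93100 × 0.1 = 9310 kJ/m²/yr
C: 9310 × 0.11 = 1024.1 kJ/m²/yr
D: 1024.1 × 0.1 = 102.41 kJ/m²/yr
E: 102.41 × 0.05 = 5.1205 kJ/m²/yr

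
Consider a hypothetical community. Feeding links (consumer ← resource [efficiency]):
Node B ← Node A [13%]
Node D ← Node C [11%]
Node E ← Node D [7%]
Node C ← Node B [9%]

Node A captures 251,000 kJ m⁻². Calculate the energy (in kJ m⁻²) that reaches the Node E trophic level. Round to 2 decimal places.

22.61 kJ m⁻²

Node B: 251000 × 0.13 = 32630 kJ m⁻²
Node C: 32630 × 0.09 = 2936.7 kJ m⁻²
Node D: 2936.7 × 0.11 = 323.037 kJ m⁻²
Node E: 323.037 × 0.07 = 22.61259 kJ m⁻²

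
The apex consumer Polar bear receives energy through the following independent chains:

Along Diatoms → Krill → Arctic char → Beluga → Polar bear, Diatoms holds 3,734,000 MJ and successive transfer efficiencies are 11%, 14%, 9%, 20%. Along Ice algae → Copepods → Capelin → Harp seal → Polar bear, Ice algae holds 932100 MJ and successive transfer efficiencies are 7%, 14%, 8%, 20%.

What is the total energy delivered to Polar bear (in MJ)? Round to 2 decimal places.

1181.22 MJ

Via Diatoms: 3734000 × 0.11 × 0.14 × 0.09 × 0.2 = 1035.0648 MJ
Via Ice algae: 932100 × 0.07 × 0.14 × 0.08 × 0.2 = 146.15328 MJ
Total at Polar bear: 1035.0648 + 146.15328 = 1181.21808 MJ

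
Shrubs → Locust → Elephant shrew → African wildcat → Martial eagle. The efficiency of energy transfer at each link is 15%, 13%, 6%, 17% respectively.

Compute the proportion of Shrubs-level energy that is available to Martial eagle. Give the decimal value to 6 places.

Product of link efficiencies: 0.15 × 0.13 × 0.06 × 0.17 = 0.0001989

0.000199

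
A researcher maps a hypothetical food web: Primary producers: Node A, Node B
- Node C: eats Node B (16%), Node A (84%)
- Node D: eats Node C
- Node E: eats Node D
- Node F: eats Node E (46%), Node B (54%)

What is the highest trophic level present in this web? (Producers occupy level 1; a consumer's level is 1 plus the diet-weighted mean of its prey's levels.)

4

Node C: 1 + (0.16×1 + 0.84×1) = 2
Node D: 1 + 2 = 3
Node E: 1 + 3 = 4
Node F: 1 + (0.46×4 + 0.54×1) = 3.38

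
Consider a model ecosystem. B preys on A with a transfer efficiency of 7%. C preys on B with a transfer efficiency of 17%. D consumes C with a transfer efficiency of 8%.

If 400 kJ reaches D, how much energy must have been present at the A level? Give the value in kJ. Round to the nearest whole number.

420168 kJ

Cumulative transfer efficiency: 0.07 × 0.17 × 0.08 = 0.000952
A energy = 400 / 0.000952 = 420168 kJ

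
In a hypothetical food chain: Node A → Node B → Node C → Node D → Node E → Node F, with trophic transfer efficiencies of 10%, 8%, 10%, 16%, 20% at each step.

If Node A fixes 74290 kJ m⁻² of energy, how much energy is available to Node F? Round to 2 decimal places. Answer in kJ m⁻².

Node B: 74290 × 0.1 = 7429 kJ m⁻²
Node C: 7429 × 0.08 = 594.32 kJ m⁻²
Node D: 594.32 × 0.1 = 59.432 kJ m⁻²
Node E: 59.432 × 0.16 = 9.50912 kJ m⁻²
Node F: 9.50912 × 0.2 = 1.901824 kJ m⁻²

1.90 kJ m⁻²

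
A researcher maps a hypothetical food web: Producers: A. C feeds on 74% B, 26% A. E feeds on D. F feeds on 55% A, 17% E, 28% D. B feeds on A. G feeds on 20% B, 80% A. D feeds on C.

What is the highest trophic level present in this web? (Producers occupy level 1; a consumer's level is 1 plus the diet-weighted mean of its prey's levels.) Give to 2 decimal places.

4.74

B: 1 + 1 = 2
C: 1 + (0.74×2 + 0.26×1) = 2.74
D: 1 + 2.74 = 3.74
E: 1 + 3.74 = 4.74
F: 1 + (0.55×1 + 0.17×4.74 + 0.28×3.74) = 3.403
G: 1 + (0.2×2 + 0.8×1) = 2.2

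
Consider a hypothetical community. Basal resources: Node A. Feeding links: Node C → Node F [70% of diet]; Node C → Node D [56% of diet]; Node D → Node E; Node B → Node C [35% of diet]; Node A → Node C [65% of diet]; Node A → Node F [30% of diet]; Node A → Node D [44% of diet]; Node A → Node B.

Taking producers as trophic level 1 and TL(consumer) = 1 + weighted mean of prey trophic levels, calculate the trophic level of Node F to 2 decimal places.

2.95

Node B: 1 + 1 = 2
Node C: 1 + (0.35×2 + 0.65×1) = 2.35
Node D: 1 + (0.56×2.35 + 0.44×1) = 2.756
Node E: 1 + 2.756 = 3.756
Node F: 1 + (0.3×1 + 0.7×2.35) = 2.945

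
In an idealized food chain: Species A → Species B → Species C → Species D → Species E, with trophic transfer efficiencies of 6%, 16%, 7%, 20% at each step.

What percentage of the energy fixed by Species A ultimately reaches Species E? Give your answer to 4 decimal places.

0.0134%

Product of link efficiencies: 0.06 × 0.16 × 0.07 × 0.2 = 0.0001344
As a percentage: 0.0001344 × 100 = 0.0134%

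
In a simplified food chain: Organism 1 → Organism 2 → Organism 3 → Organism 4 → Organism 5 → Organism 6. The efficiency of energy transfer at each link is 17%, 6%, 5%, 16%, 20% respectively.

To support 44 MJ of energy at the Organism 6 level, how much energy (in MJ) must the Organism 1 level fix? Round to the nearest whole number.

Cumulative transfer efficiency: 0.17 × 0.06 × 0.05 × 0.16 × 0.2 = 0.00001632
Organism 1 energy = 44 / 0.00001632 = 2696078 MJ

2696078 MJ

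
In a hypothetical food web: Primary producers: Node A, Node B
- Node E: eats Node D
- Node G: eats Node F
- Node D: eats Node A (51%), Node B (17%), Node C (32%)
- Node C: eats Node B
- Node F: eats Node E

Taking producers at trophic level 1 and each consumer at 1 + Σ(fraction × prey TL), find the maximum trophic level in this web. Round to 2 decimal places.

5.32

Node C: 1 + 1 = 2
Node D: 1 + (0.51×1 + 0.17×1 + 0.32×2) = 2.32
Node E: 1 + 2.32 = 3.32
Node F: 1 + 3.32 = 4.32
Node G: 1 + 4.32 = 5.32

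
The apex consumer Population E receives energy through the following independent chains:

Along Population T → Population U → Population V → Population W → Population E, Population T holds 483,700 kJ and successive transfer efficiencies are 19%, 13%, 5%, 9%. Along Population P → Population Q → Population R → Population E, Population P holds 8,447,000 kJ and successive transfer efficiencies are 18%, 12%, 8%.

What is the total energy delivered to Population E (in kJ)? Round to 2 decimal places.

Via Population T: 483700 × 0.19 × 0.13 × 0.05 × 0.09 = 53.763255 kJ
Via Population P: 8447000 × 0.18 × 0.12 × 0.08 = 14596.416 kJ
Total at Population E: 53.763255 + 14596.416 = 14650.179255 kJ

14650.18 kJ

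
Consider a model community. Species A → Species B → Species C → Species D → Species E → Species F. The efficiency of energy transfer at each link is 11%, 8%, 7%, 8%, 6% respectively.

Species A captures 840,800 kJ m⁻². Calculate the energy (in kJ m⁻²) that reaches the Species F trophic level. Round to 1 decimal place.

Species B: 840800 × 0.11 = 92488 kJ m⁻²
Species C: 92488 × 0.08 = 7399.04 kJ m⁻²
Species D: 7399.04 × 0.07 = 517.9328 kJ m⁻²
Species E: 517.9328 × 0.08 = 41.434624 kJ m⁻²
Species F: 41.434624 × 0.06 = 2.48607744 kJ m⁻²

2.5 kJ m⁻²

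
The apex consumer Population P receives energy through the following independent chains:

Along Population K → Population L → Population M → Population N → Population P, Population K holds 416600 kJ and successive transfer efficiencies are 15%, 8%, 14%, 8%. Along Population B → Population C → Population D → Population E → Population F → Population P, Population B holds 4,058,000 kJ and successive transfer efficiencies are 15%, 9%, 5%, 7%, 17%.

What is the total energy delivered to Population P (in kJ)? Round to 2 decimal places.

Via Population K: 416600 × 0.15 × 0.08 × 0.14 × 0.08 = 55.99104 kJ
Via Population B: 4058000 × 0.15 × 0.09 × 0.05 × 0.07 × 0.17 = 32.595885 kJ
Total at Population P: 55.99104 + 32.595885 = 88.586925 kJ

88.59 kJ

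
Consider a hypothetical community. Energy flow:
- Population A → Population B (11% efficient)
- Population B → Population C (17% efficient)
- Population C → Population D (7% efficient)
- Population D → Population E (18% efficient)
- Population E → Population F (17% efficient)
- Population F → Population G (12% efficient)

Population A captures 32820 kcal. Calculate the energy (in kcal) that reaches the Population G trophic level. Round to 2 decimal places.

0.16 kcal

Population B: 32820 × 0.11 = 3610.2 kcal
Population C: 3610.2 × 0.17 = 613.734 kcal
Population D: 613.734 × 0.07 = 42.96138 kcal
Population E: 42.96138 × 0.18 = 7.7330484 kcal
Population F: 7.7330484 × 0.17 = 1.314618228 kcal
Population G: 1.314618228 × 0.12 = 0.15775418736 kcal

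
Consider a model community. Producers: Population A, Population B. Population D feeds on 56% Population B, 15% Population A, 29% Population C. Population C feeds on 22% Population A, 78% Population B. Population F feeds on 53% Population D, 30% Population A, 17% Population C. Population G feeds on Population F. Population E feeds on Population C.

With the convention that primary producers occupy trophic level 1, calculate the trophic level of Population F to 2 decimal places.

Population C: 1 + (0.22×1 + 0.78×1) = 2
Population D: 1 + (0.56×1 + 0.15×1 + 0.29×2) = 2.29
Population E: 1 + 2 = 3
Population F: 1 + (0.53×2.29 + 0.3×1 + 0.17×2) = 2.8537
Population G: 1 + 2.8537 = 3.8537

2.85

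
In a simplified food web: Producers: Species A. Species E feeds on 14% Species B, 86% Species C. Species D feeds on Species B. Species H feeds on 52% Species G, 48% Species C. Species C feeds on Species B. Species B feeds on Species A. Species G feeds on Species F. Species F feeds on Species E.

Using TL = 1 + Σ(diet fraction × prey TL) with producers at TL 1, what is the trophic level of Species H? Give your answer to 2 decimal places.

5.49

Species B: 1 + 1 = 2
Species C: 1 + 2 = 3
Species D: 1 + 2 = 3
Species E: 1 + (0.14×2 + 0.86×3) = 3.86
Species F: 1 + 3.86 = 4.86
Species G: 1 + 4.86 = 5.86
Species H: 1 + (0.52×5.86 + 0.48×3) = 5.4872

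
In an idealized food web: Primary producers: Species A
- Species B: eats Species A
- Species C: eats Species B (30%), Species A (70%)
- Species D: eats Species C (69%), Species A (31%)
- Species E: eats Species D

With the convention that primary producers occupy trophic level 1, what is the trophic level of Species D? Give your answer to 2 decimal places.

2.90

Species B: 1 + 1 = 2
Species C: 1 + (0.3×2 + 0.7×1) = 2.3
Species D: 1 + (0.69×2.3 + 0.31×1) = 2.897
Species E: 1 + 2.897 = 3.897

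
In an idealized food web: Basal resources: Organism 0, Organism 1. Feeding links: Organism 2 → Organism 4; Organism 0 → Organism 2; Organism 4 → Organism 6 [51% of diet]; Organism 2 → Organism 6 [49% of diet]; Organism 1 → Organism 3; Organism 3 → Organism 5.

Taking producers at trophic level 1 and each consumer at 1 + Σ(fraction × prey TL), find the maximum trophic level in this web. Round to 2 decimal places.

3.51

Organism 2: 1 + 1 = 2
Organism 3: 1 + 1 = 2
Organism 4: 1 + 2 = 3
Organism 5: 1 + 2 = 3
Organism 6: 1 + (0.51×3 + 0.49×2) = 3.51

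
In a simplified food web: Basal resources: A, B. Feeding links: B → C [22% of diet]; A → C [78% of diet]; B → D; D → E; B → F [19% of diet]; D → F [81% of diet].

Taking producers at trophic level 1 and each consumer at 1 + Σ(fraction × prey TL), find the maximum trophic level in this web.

3

C: 1 + (0.22×1 + 0.78×1) = 2
D: 1 + 1 = 2
E: 1 + 2 = 3
F: 1 + (0.19×1 + 0.81×2) = 2.81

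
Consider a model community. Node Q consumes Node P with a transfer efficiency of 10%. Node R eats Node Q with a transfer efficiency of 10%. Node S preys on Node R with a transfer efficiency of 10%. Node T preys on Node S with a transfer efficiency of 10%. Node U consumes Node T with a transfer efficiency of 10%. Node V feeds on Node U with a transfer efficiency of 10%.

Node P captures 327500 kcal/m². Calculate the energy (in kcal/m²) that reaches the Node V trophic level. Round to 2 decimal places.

0.33 kcal/m²

Node Q: 327500 × 0.1 = 32750 kcal/m²
Node R: 32750 × 0.1 = 3275 kcal/m²
Node S: 3275 × 0.1 = 327.5 kcal/m²
Node T: 327.5 × 0.1 = 32.75 kcal/m²
Node U: 32.75 × 0.1 = 3.275 kcal/m²
Node V: 3.275 × 0.1 = 0.3275 kcal/m²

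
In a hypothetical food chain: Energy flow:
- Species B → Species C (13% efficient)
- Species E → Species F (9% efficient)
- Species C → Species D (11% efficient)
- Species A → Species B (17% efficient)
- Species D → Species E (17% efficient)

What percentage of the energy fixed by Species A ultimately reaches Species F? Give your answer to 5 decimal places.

Product of link efficiencies: 0.17 × 0.13 × 0.11 × 0.17 × 0.09 = 0.0000371943
As a percentage: 0.0000371943 × 100 = 0.00372%

0.00372%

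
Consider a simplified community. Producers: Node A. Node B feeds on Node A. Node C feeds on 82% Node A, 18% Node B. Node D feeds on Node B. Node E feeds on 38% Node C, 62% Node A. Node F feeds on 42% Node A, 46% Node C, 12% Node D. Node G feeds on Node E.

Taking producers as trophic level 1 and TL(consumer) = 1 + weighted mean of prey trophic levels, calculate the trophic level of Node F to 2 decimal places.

Node B: 1 + 1 = 2
Node C: 1 + (0.82×1 + 0.18×2) = 2.18
Node D: 1 + 2 = 3
Node E: 1 + (0.38×2.18 + 0.62×1) = 2.4484
Node F: 1 + (0.42×1 + 0.46×2.18 + 0.12×3) = 2.7828
Node G: 1 + 2.4484 = 3.4484

2.78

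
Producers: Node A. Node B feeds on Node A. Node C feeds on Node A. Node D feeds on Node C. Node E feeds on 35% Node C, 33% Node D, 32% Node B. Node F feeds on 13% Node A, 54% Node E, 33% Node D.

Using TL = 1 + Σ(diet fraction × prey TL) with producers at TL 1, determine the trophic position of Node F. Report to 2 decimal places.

Node B: 1 + 1 = 2
Node C: 1 + 1 = 2
Node D: 1 + 2 = 3
Node E: 1 + (0.35×2 + 0.33×3 + 0.32×2) = 3.33
Node F: 1 + (0.13×1 + 0.54×3.33 + 0.33×3) = 3.9182

3.92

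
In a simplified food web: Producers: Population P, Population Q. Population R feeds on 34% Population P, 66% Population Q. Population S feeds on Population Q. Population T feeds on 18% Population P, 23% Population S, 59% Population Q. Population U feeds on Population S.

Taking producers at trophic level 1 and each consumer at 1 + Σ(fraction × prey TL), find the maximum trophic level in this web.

Population R: 1 + (0.34×1 + 0.66×1) = 2
Population S: 1 + 1 = 2
Population T: 1 + (0.18×1 + 0.23×2 + 0.59×1) = 2.23
Population U: 1 + 2 = 3

3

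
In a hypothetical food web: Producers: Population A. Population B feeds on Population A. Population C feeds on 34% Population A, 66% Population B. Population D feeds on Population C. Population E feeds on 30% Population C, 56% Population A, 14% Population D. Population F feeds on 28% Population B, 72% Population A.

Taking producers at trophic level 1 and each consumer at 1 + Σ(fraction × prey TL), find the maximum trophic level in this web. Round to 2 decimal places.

Population B: 1 + 1 = 2
Population C: 1 + (0.34×1 + 0.66×2) = 2.66
Population D: 1 + 2.66 = 3.66
Population E: 1 + (0.3×2.66 + 0.56×1 + 0.14×3.66) = 2.8704
Population F: 1 + (0.28×2 + 0.72×1) = 2.28

3.66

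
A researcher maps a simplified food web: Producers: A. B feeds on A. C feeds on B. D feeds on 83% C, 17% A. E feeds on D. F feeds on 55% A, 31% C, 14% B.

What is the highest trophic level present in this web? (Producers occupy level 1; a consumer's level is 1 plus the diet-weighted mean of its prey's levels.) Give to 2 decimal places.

B: 1 + 1 = 2
C: 1 + 2 = 3
D: 1 + (0.83×3 + 0.17×1) = 3.66
E: 1 + 3.66 = 4.66
F: 1 + (0.55×1 + 0.31×3 + 0.14×2) = 2.76

4.66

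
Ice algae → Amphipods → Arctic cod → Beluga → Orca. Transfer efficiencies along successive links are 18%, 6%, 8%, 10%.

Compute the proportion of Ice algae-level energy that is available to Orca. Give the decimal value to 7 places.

Product of link efficiencies: 0.18 × 0.06 × 0.08 × 0.1 = 0.0000864

0.0000864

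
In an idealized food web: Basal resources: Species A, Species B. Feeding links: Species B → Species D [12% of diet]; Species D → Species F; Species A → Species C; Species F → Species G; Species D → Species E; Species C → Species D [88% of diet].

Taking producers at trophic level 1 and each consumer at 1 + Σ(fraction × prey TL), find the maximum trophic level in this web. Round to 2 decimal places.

Species C: 1 + 1 = 2
Species D: 1 + (0.88×2 + 0.12×1) = 2.88
Species E: 1 + 2.88 = 3.88
Species F: 1 + 2.88 = 3.88
Species G: 1 + 3.88 = 4.88

4.88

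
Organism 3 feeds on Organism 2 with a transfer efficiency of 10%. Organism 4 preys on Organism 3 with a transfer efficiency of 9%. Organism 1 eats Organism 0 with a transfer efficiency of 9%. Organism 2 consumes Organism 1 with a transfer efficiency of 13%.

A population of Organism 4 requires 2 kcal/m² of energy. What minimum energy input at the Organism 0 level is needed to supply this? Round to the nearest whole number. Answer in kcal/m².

18993 kcal/m²

Cumulative transfer efficiency: 0.09 × 0.13 × 0.1 × 0.09 = 0.0001053
Organism 0 energy = 2 / 0.0001053 = 18993 kcal/m²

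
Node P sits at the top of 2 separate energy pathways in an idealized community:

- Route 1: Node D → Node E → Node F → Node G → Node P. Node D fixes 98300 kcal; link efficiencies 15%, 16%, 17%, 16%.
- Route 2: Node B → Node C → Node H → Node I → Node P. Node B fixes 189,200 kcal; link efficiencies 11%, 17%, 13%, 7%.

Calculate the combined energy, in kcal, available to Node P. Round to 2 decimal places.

Route 1: 98300 × 0.15 × 0.16 × 0.17 × 0.16 = 64.17024 kcal
Route 2: 189200 × 0.11 × 0.17 × 0.13 × 0.07 = 32.196164 kcal
Total at Node P: 64.17024 + 32.196164 = 96.366404 kcal

96.37 kcal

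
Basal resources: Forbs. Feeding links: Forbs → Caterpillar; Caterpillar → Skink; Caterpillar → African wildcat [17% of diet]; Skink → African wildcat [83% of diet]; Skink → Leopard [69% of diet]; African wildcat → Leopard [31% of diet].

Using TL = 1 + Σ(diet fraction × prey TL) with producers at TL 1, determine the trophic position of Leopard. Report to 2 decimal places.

4.26

Caterpillar: 1 + 1 = 2
Skink: 1 + 2 = 3
African wildcat: 1 + (0.17×2 + 0.83×3) = 3.83
Leopard: 1 + (0.69×3 + 0.31×3.83) = 4.2573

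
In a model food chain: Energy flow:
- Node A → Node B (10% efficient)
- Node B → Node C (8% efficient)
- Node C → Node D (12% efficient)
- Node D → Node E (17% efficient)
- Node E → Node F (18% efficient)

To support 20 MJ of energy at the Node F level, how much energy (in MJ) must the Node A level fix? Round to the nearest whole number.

680828 MJ

Cumulative transfer efficiency: 0.1 × 0.08 × 0.12 × 0.17 × 0.18 = 0.000029376
Node A energy = 20 / 0.000029376 = 680828 MJ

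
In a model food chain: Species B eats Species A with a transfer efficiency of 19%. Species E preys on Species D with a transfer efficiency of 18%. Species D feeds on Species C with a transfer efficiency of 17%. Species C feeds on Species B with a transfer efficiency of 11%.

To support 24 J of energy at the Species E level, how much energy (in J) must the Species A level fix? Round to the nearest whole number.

37527 J

Cumulative transfer efficiency: 0.19 × 0.11 × 0.17 × 0.18 = 0.00063954
Species A energy = 24 / 0.00063954 = 37527 J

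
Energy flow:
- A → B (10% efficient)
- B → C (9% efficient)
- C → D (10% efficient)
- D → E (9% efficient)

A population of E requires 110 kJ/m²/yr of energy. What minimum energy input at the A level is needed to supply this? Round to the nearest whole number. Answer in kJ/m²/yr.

Cumulative transfer efficiency: 0.1 × 0.09 × 0.1 × 0.09 = 0.000081
A energy = 110 / 0.000081 = 1358025 kJ/m²/yr

1358025 kJ/m²/yr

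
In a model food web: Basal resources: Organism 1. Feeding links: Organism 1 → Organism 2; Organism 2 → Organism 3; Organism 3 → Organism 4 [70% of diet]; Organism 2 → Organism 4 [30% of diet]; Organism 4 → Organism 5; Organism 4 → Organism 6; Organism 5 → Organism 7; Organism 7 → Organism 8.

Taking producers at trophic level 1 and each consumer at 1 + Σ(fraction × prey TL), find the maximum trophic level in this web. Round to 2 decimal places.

6.70

Organism 2: 1 + 1 = 2
Organism 3: 1 + 2 = 3
Organism 4: 1 + (0.7×3 + 0.3×2) = 3.7
Organism 5: 1 + 3.7 = 4.7
Organism 6: 1 + 3.7 = 4.7
Organism 7: 1 + 4.7 = 5.7
Organism 8: 1 + 5.7 = 6.7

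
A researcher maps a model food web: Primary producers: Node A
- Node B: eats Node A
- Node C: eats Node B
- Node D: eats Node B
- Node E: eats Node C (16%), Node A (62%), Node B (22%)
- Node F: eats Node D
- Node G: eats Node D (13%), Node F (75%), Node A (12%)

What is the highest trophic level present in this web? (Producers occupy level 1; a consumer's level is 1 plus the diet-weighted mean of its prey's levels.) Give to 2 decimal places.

4.51

Node B: 1 + 1 = 2
Node C: 1 + 2 = 3
Node D: 1 + 2 = 3
Node E: 1 + (0.16×3 + 0.62×1 + 0.22×2) = 2.54
Node F: 1 + 3 = 4
Node G: 1 + (0.13×3 + 0.75×4 + 0.12×1) = 4.51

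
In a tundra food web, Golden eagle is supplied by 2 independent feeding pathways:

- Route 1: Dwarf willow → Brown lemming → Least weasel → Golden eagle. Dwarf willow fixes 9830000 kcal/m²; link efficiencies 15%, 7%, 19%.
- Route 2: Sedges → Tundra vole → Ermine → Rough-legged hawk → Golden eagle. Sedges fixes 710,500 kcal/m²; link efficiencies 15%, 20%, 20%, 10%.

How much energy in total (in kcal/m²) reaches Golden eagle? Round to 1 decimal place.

20037.2 kcal/m²

Route 1: 9830000 × 0.15 × 0.07 × 0.19 = 19610.85 kcal/m²
Route 2: 710500 × 0.15 × 0.2 × 0.2 × 0.1 = 426.3 kcal/m²
Total at Golden eagle: 19610.85 + 426.3 = 20037.15 kcal/m²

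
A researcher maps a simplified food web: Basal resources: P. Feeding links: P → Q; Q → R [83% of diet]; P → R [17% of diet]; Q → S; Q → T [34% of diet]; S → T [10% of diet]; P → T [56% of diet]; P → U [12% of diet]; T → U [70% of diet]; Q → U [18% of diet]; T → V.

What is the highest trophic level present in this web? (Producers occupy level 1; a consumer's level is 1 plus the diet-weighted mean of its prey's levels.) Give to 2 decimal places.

3.54

Q: 1 + 1 = 2
R: 1 + (0.83×2 + 0.17×1) = 2.83
S: 1 + 2 = 3
T: 1 + (0.34×2 + 0.1×3 + 0.56×1) = 2.54
U: 1 + (0.12×1 + 0.7×2.54 + 0.18×2) = 3.258
V: 1 + 2.54 = 3.54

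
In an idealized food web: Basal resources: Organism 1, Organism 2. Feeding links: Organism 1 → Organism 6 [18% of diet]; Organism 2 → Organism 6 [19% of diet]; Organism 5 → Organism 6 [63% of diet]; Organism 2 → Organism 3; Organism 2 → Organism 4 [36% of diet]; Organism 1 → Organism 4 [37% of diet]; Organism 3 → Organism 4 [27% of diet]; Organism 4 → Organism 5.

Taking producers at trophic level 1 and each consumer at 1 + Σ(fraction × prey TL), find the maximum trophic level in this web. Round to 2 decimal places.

Organism 3: 1 + 1 = 2
Organism 4: 1 + (0.36×1 + 0.27×2 + 0.37×1) = 2.27
Organism 5: 1 + 2.27 = 3.27
Organism 6: 1 + (0.18×1 + 0.19×1 + 0.63×3.27) = 3.4301

3.43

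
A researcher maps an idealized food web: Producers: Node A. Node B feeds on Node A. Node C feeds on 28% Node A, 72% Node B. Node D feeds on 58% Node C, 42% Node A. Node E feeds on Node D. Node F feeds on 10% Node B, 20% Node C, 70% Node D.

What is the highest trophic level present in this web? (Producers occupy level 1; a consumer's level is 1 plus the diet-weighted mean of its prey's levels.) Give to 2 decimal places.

4.00

Node B: 1 + 1 = 2
Node C: 1 + (0.28×1 + 0.72×2) = 2.72
Node D: 1 + (0.58×2.72 + 0.42×1) = 2.9976
Node E: 1 + 2.9976 = 3.9976
Node F: 1 + (0.1×2 + 0.2×2.72 + 0.7×2.9976) = 3.84232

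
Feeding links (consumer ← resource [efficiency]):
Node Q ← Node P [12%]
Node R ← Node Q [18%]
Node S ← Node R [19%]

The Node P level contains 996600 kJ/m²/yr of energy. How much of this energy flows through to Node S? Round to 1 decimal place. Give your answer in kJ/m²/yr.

4090.0 kJ/m²/yr

Node Q: 996600 × 0.12 = 119592 kJ/m²/yr
Node R: 119592 × 0.18 = 21526.56 kJ/m²/yr
Node S: 21526.56 × 0.19 = 4090.0464 kJ/m²/yr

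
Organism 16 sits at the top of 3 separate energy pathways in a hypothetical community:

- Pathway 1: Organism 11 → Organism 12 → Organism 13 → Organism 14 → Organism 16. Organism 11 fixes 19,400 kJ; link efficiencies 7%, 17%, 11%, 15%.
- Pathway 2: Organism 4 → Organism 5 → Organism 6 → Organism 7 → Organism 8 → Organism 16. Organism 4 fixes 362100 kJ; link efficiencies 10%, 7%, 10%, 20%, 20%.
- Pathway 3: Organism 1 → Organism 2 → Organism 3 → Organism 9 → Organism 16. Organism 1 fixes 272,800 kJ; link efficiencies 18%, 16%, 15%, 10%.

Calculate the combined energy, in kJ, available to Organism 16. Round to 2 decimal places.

Pathway 1: 19400 × 0.07 × 0.17 × 0.11 × 0.15 = 3.80919 kJ
Pathway 2: 362100 × 0.1 × 0.07 × 0.1 × 0.2 × 0.2 = 10.1388 kJ
Pathway 3: 272800 × 0.18 × 0.16 × 0.15 × 0.1 = 117.8496 kJ
Total at Organism 16: 3.80919 + 10.1388 + 117.8496 = 131.79759 kJ

131.80 kJ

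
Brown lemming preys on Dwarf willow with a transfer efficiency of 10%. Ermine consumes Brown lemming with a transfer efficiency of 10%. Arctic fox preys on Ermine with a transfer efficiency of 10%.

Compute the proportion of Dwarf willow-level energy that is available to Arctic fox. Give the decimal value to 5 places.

Product of link efficiencies: 0.1 × 0.1 × 0.1 = 0.001

0.00100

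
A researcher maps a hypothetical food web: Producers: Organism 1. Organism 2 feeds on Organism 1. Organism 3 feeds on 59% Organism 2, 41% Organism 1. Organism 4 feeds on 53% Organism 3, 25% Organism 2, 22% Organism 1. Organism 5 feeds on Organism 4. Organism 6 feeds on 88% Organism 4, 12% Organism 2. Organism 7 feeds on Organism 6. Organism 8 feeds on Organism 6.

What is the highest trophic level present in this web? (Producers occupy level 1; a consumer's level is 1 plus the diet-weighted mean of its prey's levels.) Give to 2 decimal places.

Organism 2: 1 + 1 = 2
Organism 3: 1 + (0.59×2 + 0.41×1) = 2.59
Organism 4: 1 + (0.53×2.59 + 0.25×2 + 0.22×1) = 3.0927
Organism 5: 1 + 3.0927 = 4.0927
Organism 6: 1 + (0.88×3.0927 + 0.12×2) = 3.961576
Organism 7: 1 + 3.961576 = 4.961576
Organism 8: 1 + 3.961576 = 4.961576

4.96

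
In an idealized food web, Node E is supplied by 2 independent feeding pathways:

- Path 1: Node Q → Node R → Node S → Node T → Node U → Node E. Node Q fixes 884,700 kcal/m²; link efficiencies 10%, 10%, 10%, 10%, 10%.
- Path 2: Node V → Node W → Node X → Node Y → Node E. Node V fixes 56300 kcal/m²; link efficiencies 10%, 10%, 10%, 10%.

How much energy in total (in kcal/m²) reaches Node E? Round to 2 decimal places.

Path 1: 884700 × 0.1 × 0.1 × 0.1 × 0.1 × 0.1 = 8.847 kcal/m²
Path 2: 56300 × 0.1 × 0.1 × 0.1 × 0.1 = 5.63 kcal/m²
Total at Node E: 8.847 + 5.63 = 14.477 kcal/m²

14.48 kcal/m²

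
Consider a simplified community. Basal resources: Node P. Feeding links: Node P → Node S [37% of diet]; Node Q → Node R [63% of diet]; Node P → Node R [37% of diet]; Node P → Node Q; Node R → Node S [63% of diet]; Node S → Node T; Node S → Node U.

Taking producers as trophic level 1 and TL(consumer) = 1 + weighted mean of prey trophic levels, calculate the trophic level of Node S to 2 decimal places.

Node Q: 1 + 1 = 2
Node R: 1 + (0.63×2 + 0.37×1) = 2.63
Node S: 1 + (0.63×2.63 + 0.37×1) = 3.0269
Node T: 1 + 3.0269 = 4.0269
Node U: 1 + 3.0269 = 4.0269

3.03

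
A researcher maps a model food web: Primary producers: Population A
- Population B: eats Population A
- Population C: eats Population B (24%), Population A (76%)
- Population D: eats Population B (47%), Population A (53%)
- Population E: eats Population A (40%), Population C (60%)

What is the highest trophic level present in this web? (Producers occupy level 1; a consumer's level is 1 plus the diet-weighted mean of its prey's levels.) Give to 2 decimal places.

2.74

Population B: 1 + 1 = 2
Population C: 1 + (0.24×2 + 0.76×1) = 2.24
Population D: 1 + (0.47×2 + 0.53×1) = 2.47
Population E: 1 + (0.4×1 + 0.6×2.24) = 2.744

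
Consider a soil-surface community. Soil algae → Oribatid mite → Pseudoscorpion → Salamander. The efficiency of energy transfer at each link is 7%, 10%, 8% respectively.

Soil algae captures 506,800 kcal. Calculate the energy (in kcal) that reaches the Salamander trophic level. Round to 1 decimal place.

283.8 kcal

Oribatid mite: 506800 × 0.07 = 35476 kcal
Pseudoscorpion: 35476 × 0.1 = 3547.6 kcal
Salamander: 3547.6 × 0.08 = 283.808 kcal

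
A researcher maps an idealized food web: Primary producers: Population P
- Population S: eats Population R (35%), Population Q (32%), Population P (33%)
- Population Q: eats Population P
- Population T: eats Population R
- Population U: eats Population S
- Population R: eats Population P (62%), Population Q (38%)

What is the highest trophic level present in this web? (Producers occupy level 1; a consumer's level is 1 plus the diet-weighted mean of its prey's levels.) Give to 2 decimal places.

3.80

Population Q: 1 + 1 = 2
Population R: 1 + (0.62×1 + 0.38×2) = 2.38
Population S: 1 + (0.35×2.38 + 0.32×2 + 0.33×1) = 2.803
Population T: 1 + 2.38 = 3.38
Population U: 1 + 2.803 = 3.803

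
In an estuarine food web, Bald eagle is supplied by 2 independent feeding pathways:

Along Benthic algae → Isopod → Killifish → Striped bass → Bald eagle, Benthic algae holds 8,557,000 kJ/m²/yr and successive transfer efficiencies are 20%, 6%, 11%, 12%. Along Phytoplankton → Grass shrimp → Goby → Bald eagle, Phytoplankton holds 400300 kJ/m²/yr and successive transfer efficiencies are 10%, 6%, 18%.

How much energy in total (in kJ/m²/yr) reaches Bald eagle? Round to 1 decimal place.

Via Benthic algae: 8557000 × 0.2 × 0.06 × 0.11 × 0.12 = 1355.4288 kJ/m²/yr
Via Phytoplankton: 400300 × 0.1 × 0.06 × 0.18 = 432.324 kJ/m²/yr
Total at Bald eagle: 1355.4288 + 432.324 = 1787.7528 kJ/m²/yr

1787.8 kJ/m²/yr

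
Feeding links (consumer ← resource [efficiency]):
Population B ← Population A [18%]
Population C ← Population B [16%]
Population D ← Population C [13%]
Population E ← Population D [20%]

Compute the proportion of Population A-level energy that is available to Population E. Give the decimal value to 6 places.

0.000749

Product of link efficiencies: 0.18 × 0.16 × 0.13 × 0.2 = 0.0007488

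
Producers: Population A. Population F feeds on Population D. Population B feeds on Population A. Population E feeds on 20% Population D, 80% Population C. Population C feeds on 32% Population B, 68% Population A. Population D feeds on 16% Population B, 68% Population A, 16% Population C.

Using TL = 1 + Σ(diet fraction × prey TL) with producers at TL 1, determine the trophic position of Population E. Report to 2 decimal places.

3.33

Population B: 1 + 1 = 2
Population C: 1 + (0.32×2 + 0.68×1) = 2.32
Population D: 1 + (0.16×2 + 0.68×1 + 0.16×2.32) = 2.3712
Population E: 1 + (0.2×2.3712 + 0.8×2.32) = 3.33024
Population F: 1 + 2.3712 = 3.3712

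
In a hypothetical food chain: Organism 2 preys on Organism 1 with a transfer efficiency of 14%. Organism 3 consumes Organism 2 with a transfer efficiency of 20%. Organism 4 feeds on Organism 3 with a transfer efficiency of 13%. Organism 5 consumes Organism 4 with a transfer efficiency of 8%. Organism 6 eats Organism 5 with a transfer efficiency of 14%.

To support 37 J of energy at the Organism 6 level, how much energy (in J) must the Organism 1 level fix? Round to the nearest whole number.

907575 J

Cumulative transfer efficiency: 0.14 × 0.2 × 0.13 × 0.08 × 0.14 = 0.000040768
Organism 1 energy = 37 / 0.000040768 = 907575 J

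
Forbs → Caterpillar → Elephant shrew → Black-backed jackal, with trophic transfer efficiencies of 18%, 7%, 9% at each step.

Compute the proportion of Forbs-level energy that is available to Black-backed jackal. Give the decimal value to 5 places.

0.00113

Product of link efficiencies: 0.18 × 0.07 × 0.09 = 0.001134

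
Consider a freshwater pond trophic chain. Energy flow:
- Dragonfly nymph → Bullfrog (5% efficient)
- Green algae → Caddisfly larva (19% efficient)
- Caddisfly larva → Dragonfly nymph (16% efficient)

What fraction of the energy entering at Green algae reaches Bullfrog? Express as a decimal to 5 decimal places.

Product of link efficiencies: 0.19 × 0.16 × 0.05 = 0.00152

0.00152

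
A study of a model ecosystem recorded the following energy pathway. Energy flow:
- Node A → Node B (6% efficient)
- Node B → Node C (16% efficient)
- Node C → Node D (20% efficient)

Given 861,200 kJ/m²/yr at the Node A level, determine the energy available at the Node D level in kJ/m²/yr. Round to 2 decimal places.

1653.50 kJ/m²/yr

Node B: 861200 × 0.06 = 51672 kJ/m²/yr
Node C: 51672 × 0.16 = 8267.52 kJ/m²/yr
Node D: 8267.52 × 0.2 = 1653.504 kJ/m²/yr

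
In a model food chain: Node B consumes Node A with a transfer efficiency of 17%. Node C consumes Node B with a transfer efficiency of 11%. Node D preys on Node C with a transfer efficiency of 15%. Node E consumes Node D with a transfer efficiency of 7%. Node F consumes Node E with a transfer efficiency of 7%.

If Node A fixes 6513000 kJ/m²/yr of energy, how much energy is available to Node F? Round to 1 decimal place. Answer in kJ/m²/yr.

89.5 kJ/m²/yr

Node B: 6513000 × 0.17 = 1107210 kJ/m²/yr
Node C: 1107210 × 0.11 = 121793.1 kJ/m²/yr
Node D: 121793.1 × 0.15 = 18268.965 kJ/m²/yr
Node E: 18268.965 × 0.07 = 1278.82755 kJ/m²/yr
Node F: 1278.82755 × 0.07 = 89.5179285 kJ/m²/yr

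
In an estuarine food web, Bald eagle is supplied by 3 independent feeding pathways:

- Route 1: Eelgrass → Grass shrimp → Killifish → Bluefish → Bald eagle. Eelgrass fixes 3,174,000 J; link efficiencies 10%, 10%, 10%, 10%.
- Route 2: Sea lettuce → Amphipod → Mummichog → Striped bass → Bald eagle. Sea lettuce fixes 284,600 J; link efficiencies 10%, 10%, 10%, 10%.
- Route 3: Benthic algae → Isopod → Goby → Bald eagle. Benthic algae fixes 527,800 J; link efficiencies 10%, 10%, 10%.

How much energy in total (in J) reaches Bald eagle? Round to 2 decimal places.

873.66 J

Route 1: 3174000 × 0.1 × 0.1 × 0.1 × 0.1 = 317.4 J
Route 2: 284600 × 0.1 × 0.1 × 0.1 × 0.1 = 28.46 J
Route 3: 527800 × 0.1 × 0.1 × 0.1 = 527.8 J
Total at Bald eagle: 317.4 + 28.46 + 527.8 = 873.66 J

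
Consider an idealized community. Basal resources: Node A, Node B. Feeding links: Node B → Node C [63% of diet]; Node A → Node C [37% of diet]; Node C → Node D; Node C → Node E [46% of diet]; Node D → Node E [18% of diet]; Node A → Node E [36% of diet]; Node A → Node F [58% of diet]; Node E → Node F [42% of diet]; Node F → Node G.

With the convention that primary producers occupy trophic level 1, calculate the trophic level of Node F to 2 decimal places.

Node C: 1 + (0.63×1 + 0.37×1) = 2
Node D: 1 + 2 = 3
Node E: 1 + (0.46×2 + 0.18×3 + 0.36×1) = 2.82
Node F: 1 + (0.58×1 + 0.42×2.82) = 2.7644
Node G: 1 + 2.7644 = 3.7644

2.76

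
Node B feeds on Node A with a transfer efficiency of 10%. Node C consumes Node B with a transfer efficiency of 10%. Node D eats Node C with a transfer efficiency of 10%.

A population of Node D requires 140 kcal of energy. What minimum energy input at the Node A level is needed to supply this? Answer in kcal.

Cumulative transfer efficiency: 0.1 × 0.1 × 0.1 = 0.001
Node A energy = 140 / 0.001 = 140000 kcal

140000 kcal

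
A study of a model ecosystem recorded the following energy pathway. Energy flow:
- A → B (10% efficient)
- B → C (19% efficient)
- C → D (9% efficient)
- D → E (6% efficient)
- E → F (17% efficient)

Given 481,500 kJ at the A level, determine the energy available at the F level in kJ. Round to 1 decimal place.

B: 481500 × 0.1 = 48150 kJ
C: 48150 × 0.19 = 9148.5 kJ
D: 9148.5 × 0.09 = 823.365 kJ
E: 823.365 × 0.06 = 49.4019 kJ
F: 49.4019 × 0.17 = 8.398323 kJ

8.4 kJ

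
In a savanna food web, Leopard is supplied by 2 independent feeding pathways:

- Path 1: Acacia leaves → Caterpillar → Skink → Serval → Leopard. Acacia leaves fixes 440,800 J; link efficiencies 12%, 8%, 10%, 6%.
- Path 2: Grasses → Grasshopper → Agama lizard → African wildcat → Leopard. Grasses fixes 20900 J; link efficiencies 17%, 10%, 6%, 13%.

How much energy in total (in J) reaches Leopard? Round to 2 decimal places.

28.16 J

Path 1: 440800 × 0.12 × 0.08 × 0.1 × 0.06 = 25.39008 J
Path 2: 20900 × 0.17 × 0.1 × 0.06 × 0.13 = 2.77134 J
Total at Leopard: 25.39008 + 2.77134 = 28.16142 J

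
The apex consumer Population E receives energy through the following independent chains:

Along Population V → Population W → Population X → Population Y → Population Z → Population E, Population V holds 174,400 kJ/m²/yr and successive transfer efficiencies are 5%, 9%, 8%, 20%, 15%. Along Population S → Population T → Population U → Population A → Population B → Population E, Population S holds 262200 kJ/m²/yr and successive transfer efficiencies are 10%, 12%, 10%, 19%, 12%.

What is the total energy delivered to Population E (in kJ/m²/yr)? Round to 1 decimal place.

9.1 kJ/m²/yr

Via Population V: 174400 × 0.05 × 0.09 × 0.08 × 0.2 × 0.15 = 1.88352 kJ/m²/yr
Via Population S: 262200 × 0.1 × 0.12 × 0.1 × 0.19 × 0.12 = 7.173792 kJ/m²/yr
Total at Population E: 1.88352 + 7.173792 = 9.057312 kJ/m²/yr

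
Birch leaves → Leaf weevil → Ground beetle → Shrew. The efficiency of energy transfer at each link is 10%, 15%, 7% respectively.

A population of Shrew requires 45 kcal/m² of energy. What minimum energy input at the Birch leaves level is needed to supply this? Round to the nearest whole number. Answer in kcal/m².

Cumulative transfer efficiency: 0.1 × 0.15 × 0.07 = 0.00105
Birch leaves energy = 45 / 0.00105 = 42857 kcal/m²

42857 kcal/m²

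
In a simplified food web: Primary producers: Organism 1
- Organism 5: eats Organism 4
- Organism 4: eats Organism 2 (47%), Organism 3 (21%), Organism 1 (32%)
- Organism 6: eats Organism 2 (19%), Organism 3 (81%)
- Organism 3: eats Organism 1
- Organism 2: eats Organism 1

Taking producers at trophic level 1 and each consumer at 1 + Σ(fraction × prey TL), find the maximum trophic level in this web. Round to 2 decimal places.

Organism 2: 1 + 1 = 2
Organism 3: 1 + 1 = 2
Organism 4: 1 + (0.47×2 + 0.21×2 + 0.32×1) = 2.68
Organism 5: 1 + 2.68 = 3.68
Organism 6: 1 + (0.19×2 + 0.81×2) = 3

3.68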